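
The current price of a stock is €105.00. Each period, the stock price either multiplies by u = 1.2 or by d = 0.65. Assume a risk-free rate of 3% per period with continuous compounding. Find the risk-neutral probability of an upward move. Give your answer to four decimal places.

p = 0.6917

Risk-neutral probability p = (e^0.03 − 0.65)/(1.2 − 0.65) = 0.3805/0.5500 = 0.6917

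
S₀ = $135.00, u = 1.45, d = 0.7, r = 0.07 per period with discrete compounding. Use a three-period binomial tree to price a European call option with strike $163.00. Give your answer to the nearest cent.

Risk-neutral probability p = (1 + 0.07 − 0.7)/(1.45 − 0.7) = 0.3700/0.7500 = 0.4933
Terminal stock prices: S_uuu = 411.6, S_uud = 198.7, S_udd = 95.92, S_ddd = 46.3
Terminal payoffs (S − K): max(248.6, 0) = 248.6, max(35.69, 0) = 35.69, max(-67.08, 0) = 0, max(-116.7, 0) = 0
Node uu (S = 283.8): V_uu = 1/1.07·[0.4933·248.5644 + 0.5067·35.6862] = 131.5011
Node ud (S = 137): V_ud = 1/1.07·[0.4933·35.6862 + 0.5067·0.0000] = 16.4535
Node dd (S = 66.15): V_dd = 1/1.07·[0.4933·0.0000 + 0.5067·0.0000] = 0.0000
Node u (S = 195.8): V_u = 1/1.07·[0.4933·131.5011 + 0.5067·16.4535] = 68.4208
Node d (S = 94.5): V_d = 1/1.07·[0.4933·16.4535 + 0.5067·0.0000] = 7.5860
Node 0 (S = 135): V_0 = 1/1.07·[0.4933·68.4208 + 0.5067·7.5860] = 35.1382

$35.14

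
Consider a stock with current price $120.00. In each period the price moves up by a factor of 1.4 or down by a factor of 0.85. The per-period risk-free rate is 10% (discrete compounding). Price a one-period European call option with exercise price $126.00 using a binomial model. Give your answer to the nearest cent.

$17.36

Risk-neutral probability p = (1 + 0.1 − 0.85)/(1.4 − 0.85) = 0.2500/0.5500 = 0.4545
Terminal stock prices: S_u = 168, S_d = 102
Terminal payoffs (S − K): max(42, 0) = 42, max(-24, 0) = 0
Node 0 (S = 120): V_0 = 1/1.1·[0.4545·42.0000 + 0.5455·0.0000] = 17.3554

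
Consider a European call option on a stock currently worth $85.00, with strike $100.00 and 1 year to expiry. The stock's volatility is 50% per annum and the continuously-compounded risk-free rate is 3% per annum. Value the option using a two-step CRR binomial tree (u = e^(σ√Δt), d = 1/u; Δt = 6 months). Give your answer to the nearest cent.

$13.20

CRR parameters: u = e^(σ√Δt) = e^(0.5·√0.5) = 1.4241, d = 1/u = 0.7022
Per-period rate: rΔt = 0.03·0.5 = 0.015, so R = e^0.015 = 1.0151
Risk-neutral probability p = (e^0.015 − 0.7022)/(1.4241 − 0.7022) = 0.3129/0.7219 = 0.4335
Terminal stock prices: S_uu = 172.4, S_ud = 85, S_dd = 41.91
Terminal payoffs (S − K): max(72.39, 0) = 72.39, max(-15, 0) = 0, max(-58.09, 0) = 0
Node u (S = 121.1): V_u = e^(−0.015)·[0.4335·72.3898 + 0.5665·0.0000] = 30.9106
Node d (S = 59.69): V_d = e^(−0.015)·[0.4335·0.0000 + 0.5665·0.0000] = 0.0000
Node 0 (S = 85): V_0 = e^(−0.015)·[0.4335·30.9106 + 0.5665·0.0000] = 13.1989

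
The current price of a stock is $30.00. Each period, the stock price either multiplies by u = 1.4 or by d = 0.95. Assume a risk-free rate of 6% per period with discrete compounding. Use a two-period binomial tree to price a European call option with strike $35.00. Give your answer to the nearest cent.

$2.88

Risk-neutral probability p = (1 + 0.06 − 0.95)/(1.4 − 0.95) = 0.1100/0.4500 = 0.2444
Terminal stock prices: S_uu = 58.8, S_ud = 39.9, S_dd = 27.07
Terminal payoffs (S − K): max(23.8, 0) = 23.8, max(4.9, 0) = 4.9, max(-7.925, 0) = 0
Node u (S = 42): V_u = 1/1.06·[0.2444·23.8000 + 0.7556·4.9000] = 8.9811
Node d (S = 28.5): V_d = 1/1.06·[0.2444·4.9000 + 0.7556·0.0000] = 1.1300
Node 0 (S = 30): V_0 = 1/1.06·[0.2444·8.9811 + 0.7556·1.1300] = 2.8766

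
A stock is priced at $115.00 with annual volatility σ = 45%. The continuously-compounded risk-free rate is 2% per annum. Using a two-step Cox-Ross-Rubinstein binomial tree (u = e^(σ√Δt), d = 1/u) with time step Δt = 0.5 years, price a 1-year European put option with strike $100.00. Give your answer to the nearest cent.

$12.18

CRR parameters: u = e^(σ√Δt) = e^(0.45·√0.5) = 1.3746, d = 1/u = 0.7275
Per-period rate: rΔt = 0.02·0.5 = 0.01, so R = e^0.01 = 1.0101
Risk-neutral probability p = (e^0.01 − 0.7275)/(1.3746 − 0.7275) = 0.2826/0.6472 = 0.4366
Terminal stock prices: S_uu = 217.3, S_ud = 115, S_dd = 60.86
Terminal payoffs (K − S): max(-117.3, 0) = 0, max(-15, 0) = 0, max(39.14, 0) = 39.14
Node u (S = 158.1): V_u = e^(−0.01)·[0.4366·0.0000 + 0.5634·0.0000] = 0.0000
Node d (S = 83.66): V_d = e^(−0.01)·[0.4366·0.0000 + 0.5634·39.1424] = 21.8317
Node 0 (S = 115): V_0 = e^(−0.01)·[0.4366·0.0000 + 0.5634·21.8317] = 12.1767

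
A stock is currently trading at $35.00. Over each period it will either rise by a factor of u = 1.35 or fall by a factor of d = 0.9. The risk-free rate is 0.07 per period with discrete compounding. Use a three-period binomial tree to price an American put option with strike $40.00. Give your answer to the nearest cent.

$5.15

Risk-neutral probability p = (1 + 0.07 − 0.9)/(1.35 − 0.9) = 0.1700/0.4500 = 0.3778
Terminal stock prices: S_uuu = 86.11, S_uud = 57.41, S_udd = 38.27, S_ddd = 25.52
Terminal payoffs (K − S): max(-46.11, 0) = 0, max(-17.41, 0) = 0, max(1.727, 0) = 1.727, max(14.48, 0) = 14.48
Node uu (S = 63.79): continuation = 1/1.07·[0.3778·0.0000 + 0.6222·0.0000] = 0.0000; exercise value = 0.0000 ≤ continuation, so V_uu = 0.0000
Node ud (S = 42.52): continuation = 1/1.07·[0.3778·0.0000 + 0.6222·1.7275] = 1.0046; exercise value = 0.0000 ≤ continuation, so V_ud = 1.0046
Node dd (S = 28.35): continuation = 1/1.07·[0.3778·1.7275 + 0.6222·14.4850] = 9.0332; exercise value = 11.6500 > continuation, so V_dd = 11.6500 (exercise)
Node u (S = 47.25): continuation = 1/1.07·[0.3778·0.0000 + 0.6222·1.0046] = 0.5842; exercise value = 0.0000 ≤ continuation, so V_u = 0.5842
Node d (S = 31.5): continuation = 1/1.07·[0.3778·1.0046 + 0.6222·11.6500] = 7.1293; exercise value = 8.5000 > continuation, so V_d = 8.5000 (exercise)
Node 0 (S = 35): continuation = 1/1.07·[0.3778·0.5842 + 0.6222·8.5000] = 5.1491; exercise value = 5.0000 ≤ continuation, so V_0 = 5.1491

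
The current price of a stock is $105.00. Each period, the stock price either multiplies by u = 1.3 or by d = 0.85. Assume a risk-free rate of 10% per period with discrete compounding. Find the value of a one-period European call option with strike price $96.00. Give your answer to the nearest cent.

$20.45

Risk-neutral probability p = (1 + 0.1 − 0.85)/(1.3 − 0.85) = 0.2500/0.4500 = 0.5556
Terminal stock prices: S_u = 136.5, S_d = 89.25
Terminal payoffs (S − K): max(40.5, 0) = 40.5, max(-6.75, 0) = 0
Node 0 (S = 105): V_0 = 1/1.1·[0.5556·40.5000 + 0.4444·0.0000] = 20.4545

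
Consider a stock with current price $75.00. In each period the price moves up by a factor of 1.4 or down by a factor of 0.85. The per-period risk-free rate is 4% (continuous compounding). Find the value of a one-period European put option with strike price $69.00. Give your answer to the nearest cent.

Risk-neutral probability p = (e^0.04 − 0.85)/(1.4 − 0.85) = 0.1908/0.5500 = 0.3469
Terminal stock prices: S_u = 105, S_d = 63.75
Terminal payoffs (K − S): max(-36, 0) = 0, max(5.25, 0) = 5.25
Node 0 (S = 75): V_0 = e^(−0.04)·[0.3469·0.0000 + 0.6531·5.2500] = 3.2942

$3.29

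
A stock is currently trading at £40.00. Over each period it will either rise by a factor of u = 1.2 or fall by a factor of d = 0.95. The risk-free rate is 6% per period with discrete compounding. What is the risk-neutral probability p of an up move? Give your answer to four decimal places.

p = 0.4400

Risk-neutral probability p = (1 + 0.06 − 0.95)/(1.2 − 0.95) = 0.1100/0.2500 = 0.4400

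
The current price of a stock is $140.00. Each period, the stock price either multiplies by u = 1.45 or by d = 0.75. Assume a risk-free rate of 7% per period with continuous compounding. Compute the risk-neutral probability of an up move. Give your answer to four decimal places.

Risk-neutral probability p = (e^0.07 − 0.75)/(1.45 − 0.75) = 0.3225/0.7000 = 0.4607

p = 0.4607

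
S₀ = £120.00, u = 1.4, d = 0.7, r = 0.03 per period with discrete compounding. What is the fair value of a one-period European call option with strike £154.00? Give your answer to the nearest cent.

Risk-neutral probability p = (1 + 0.03 − 0.7)/(1.4 − 0.7) = 0.3300/0.7000 = 0.4714
Terminal stock prices: S_u = 168, S_d = 84
Terminal payoffs (S − K): max(14, 0) = 14, max(-70, 0) = 0
Node 0 (S = 120): V_0 = 1/1.03·[0.4714·14.0000 + 0.5286·0.0000] = 6.4078

£6.41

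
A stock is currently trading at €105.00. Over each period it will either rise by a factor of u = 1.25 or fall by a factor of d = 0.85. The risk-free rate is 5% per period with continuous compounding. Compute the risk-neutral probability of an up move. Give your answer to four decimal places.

Risk-neutral probability p = (e^0.05 − 0.85)/(1.25 − 0.85) = 0.2013/0.4000 = 0.5032

p = 0.5032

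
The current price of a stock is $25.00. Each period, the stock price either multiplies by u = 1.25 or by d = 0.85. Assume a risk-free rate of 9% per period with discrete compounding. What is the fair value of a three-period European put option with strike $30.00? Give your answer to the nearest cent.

Risk-neutral probability p = (1 + 0.09 − 0.85)/(1.25 − 0.85) = 0.2400/0.4000 = 0.6000
Terminal stock prices: S_uuu = 48.83, S_uud = 33.2, S_udd = 22.58, S_ddd = 15.35
Terminal payoffs (K − S): max(-18.83, 0) = 0, max(-3.203, 0) = 0, max(7.422, 0) = 7.422, max(14.65, 0) = 14.65
Node uu (S = 39.06): V_uu = 1/1.09·[0.6000·0.0000 + 0.4000·0.0000] = 0.0000
Node ud (S = 26.56): V_ud = 1/1.09·[0.6000·0.0000 + 0.4000·7.4219] = 2.7236
Node dd (S = 18.06): V_dd = 1/1.09·[0.6000·7.4219 + 0.4000·14.6469] = 9.4604
Node u (S = 31.25): V_u = 1/1.09·[0.6000·0.0000 + 0.4000·2.7236] = 0.9995
Node d (S = 21.25): V_d = 1/1.09·[0.6000·2.7236 + 0.4000·9.4604] = 4.9710
Node 0 (S = 25): V_0 = 1/1.09·[0.6000·0.9995 + 0.4000·4.9710] = 2.3744

$2.37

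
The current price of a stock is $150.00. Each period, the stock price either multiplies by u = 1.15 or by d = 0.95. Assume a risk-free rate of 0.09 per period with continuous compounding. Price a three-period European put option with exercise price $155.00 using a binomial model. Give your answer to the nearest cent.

$0.44

Risk-neutral probability p = (e^0.09 − 0.95)/(1.15 − 0.95) = 0.1442/0.2000 = 0.7209
Terminal stock prices: S_uuu = 228.1, S_uud = 188.5, S_udd = 155.7, S_ddd = 128.6
Terminal payoffs (K − S): max(-73.13, 0) = 0, max(-33.46, 0) = 0, max(-0.6813, 0) = 0, max(26.39, 0) = 26.39
Node uu (S = 198.4): V_uu = e^(−0.09)·[0.7209·0.0000 + 0.2791·0.0000] = 0.0000
Node ud (S = 163.9): V_ud = e^(−0.09)·[0.7209·0.0000 + 0.2791·0.0000] = 0.0000
Node dd (S = 135.4): V_dd = e^(−0.09)·[0.7209·0.0000 + 0.2791·26.3938] = 6.7332
Node u (S = 172.5): V_u = e^(−0.09)·[0.7209·0.0000 + 0.2791·0.0000] = 0.0000
Node d (S = 142.5): V_d = e^(−0.09)·[0.7209·0.0000 + 0.2791·6.7332] = 1.7177
Node 0 (S = 150): V_0 = e^(−0.09)·[0.7209·0.0000 + 0.2791·1.7177] = 0.4382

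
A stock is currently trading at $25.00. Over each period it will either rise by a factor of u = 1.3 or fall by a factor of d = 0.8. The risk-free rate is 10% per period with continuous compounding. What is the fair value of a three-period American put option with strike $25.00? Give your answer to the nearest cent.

$2.05

Risk-neutral probability p = (e^0.1 − 0.8)/(1.3 − 0.8) = 0.3052/0.5000 = 0.6103
Terminal stock prices: S_uuu = 54.93, S_uud = 33.8, S_udd = 20.8, S_ddd = 12.8
Terminal payoffs (K − S): max(-29.93, 0) = 0, max(-8.8, 0) = 0, max(4.2, 0) = 4.2, max(12.2, 0) = 12.2
Node uu (S = 42.25): continuation = e^(−0.1)·[0.6103·0.0000 + 0.3897·0.0000] = 0.0000; exercise value = 0.0000 ≤ continuation, so V_uu = 0.0000
Node ud (S = 26): continuation = e^(−0.1)·[0.6103·0.0000 + 0.3897·4.2000] = 1.4808; exercise value = 0.0000 ≤ continuation, so V_ud = 1.4808
Node dd (S = 16): continuation = e^(−0.1)·[0.6103·4.2000 + 0.3897·12.2000] = 6.6209; exercise value = 9.0000 > continuation, so V_dd = 9.0000 (exercise)
Node u (S = 32.5): continuation = e^(−0.1)·[0.6103·0.0000 + 0.3897·1.4808] = 0.5221; exercise value = 0.0000 ≤ continuation, so V_u = 0.5221
Node d (S = 20): continuation = e^(−0.1)·[0.6103·1.4808 + 0.3897·9.0000] = 3.9910; exercise value = 5.0000 > continuation, so V_d = 5.0000 (exercise)
Node 0 (S = 25): continuation = e^(−0.1)·[0.6103·0.5221 + 0.3897·5.0000] = 2.0512; exercise value = 0.0000 ≤ continuation, so V_0 = 2.0512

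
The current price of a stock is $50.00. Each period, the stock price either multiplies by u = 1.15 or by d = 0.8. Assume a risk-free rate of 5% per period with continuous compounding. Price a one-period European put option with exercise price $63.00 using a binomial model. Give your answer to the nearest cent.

$9.93

Risk-neutral probability p = (e^0.05 − 0.8)/(1.15 − 0.8) = 0.2513/0.3500 = 0.7179
Terminal stock prices: S_u = 57.5, S_d = 40
Terminal payoffs (K − S): max(5.5, 0) = 5.5, max(23, 0) = 23
Node 0 (S = 50): V_0 = e^(−0.05)·[0.7179·5.5000 + 0.2821·23.0000] = 9.9275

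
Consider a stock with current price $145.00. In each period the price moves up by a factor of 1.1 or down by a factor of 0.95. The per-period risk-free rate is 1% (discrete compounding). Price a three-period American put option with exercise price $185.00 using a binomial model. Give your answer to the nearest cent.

Risk-neutral probability p = (1 + 0.01 − 0.95)/(1.1 − 0.95) = 0.0600/0.1500 = 0.4000
Terminal stock prices: S_uuu = 193, S_uud = 166.7, S_udd = 143.9, S_ddd = 124.3
Terminal payoffs (K − S): max(-7.995, 0) = 0, max(18.32, 0) = 18.32, max(41.05, 0) = 41.05, max(60.68, 0) = 60.68
Node uu (S = 175.5): continuation = 1/1.01·[0.4000·0.0000 + 0.6000·18.3225] = 10.8847; exercise value = 9.5500 ≤ continuation, so V_uu = 10.8847
Node ud (S = 151.5): continuation = 1/1.01·[0.4000·18.3225 + 0.6000·41.0513] = 31.6433; exercise value = 33.4750 > continuation, so V_ud = 33.4750 (exercise)
Node dd (S = 130.9): continuation = 1/1.01·[0.4000·41.0513 + 0.6000·60.6806] = 52.3058; exercise value = 54.1375 > continuation, so V_dd = 54.1375 (exercise)
Node u (S = 159.5): continuation = 1/1.01·[0.4000·10.8847 + 0.6000·33.4750] = 24.1969; exercise value = 25.5000 > continuation, so V_u = 25.5000 (exercise)
Node d (S = 137.8): continuation = 1/1.01·[0.4000·33.4750 + 0.6000·54.1375] = 45.4183; exercise value = 47.2500 > continuation, so V_d = 47.2500 (exercise)
Node 0 (S = 145): continuation = 1/1.01·[0.4000·25.5000 + 0.6000·47.2500] = 38.1683; exercise value = 40.0000 > continuation, so V_0 = 40.0000 (exercise)

$40.00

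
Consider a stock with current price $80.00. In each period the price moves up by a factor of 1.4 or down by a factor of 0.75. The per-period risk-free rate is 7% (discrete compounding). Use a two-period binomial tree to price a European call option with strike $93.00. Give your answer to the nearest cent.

$13.51

Risk-neutral probability p = (1 + 0.07 − 0.75)/(1.4 − 0.75) = 0.3200/0.6500 = 0.4923
Terminal stock prices: S_uu = 156.8, S_ud = 84, S_dd = 45
Terminal payoffs (S − K): max(63.8, 0) = 63.8, max(-9, 0) = 0, max(-48, 0) = 0
Node u (S = 112): V_u = 1/1.07·[0.4923·63.8000 + 0.5077·0.0000] = 29.3544
Node d (S = 60): V_d = 1/1.07·[0.4923·0.0000 + 0.5077·0.0000] = 0.0000
Node 0 (S = 80): V_0 = 1/1.07·[0.4923·29.3544 + 0.5077·0.0000] = 13.5060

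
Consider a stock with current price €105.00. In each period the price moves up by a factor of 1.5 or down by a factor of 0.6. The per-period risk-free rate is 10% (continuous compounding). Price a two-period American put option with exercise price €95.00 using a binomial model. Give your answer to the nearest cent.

Risk-neutral probability p = (e^0.1 − 0.6)/(1.5 − 0.6) = 0.5052/0.9000 = 0.5613
Terminal stock prices: S_uu = 236.2, S_ud = 94.5, S_dd = 37.8
Terminal payoffs (K − S): max(-141.2, 0) = 0, max(0.5, 0) = 0.5, max(57.2, 0) = 57.2
Node u (S = 157.5): continuation = e^(−0.1)·[0.5613·0.0000 + 0.4387·0.5000] = 0.1985; exercise value = 0.0000 ≤ continuation, so V_u = 0.1985
Node d (S = 63): continuation = e^(−0.1)·[0.5613·0.5000 + 0.4387·57.2000] = 22.9596; exercise value = 32.0000 > continuation, so V_d = 32.0000 (exercise)
Node 0 (S = 105): continuation = e^(−0.1)·[0.5613·0.1985 + 0.4387·32.0000] = 12.8032; exercise value = 0.0000 ≤ continuation, so V_0 = 12.8032

€12.80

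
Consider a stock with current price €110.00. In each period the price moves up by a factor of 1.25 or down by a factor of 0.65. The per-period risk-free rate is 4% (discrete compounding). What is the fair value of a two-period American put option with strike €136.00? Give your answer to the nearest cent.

€31.51

Risk-neutral probability p = (1 + 0.04 − 0.65)/(1.25 − 0.65) = 0.3900/0.6000 = 0.6500
Terminal stock prices: S_uu = 171.9, S_ud = 89.38, S_dd = 46.48
Terminal payoffs (K − S): max(-35.88, 0) = 0, max(46.62, 0) = 46.62, max(89.53, 0) = 89.53
Node u (S = 137.5): continuation = 1/1.04·[0.6500·0.0000 + 0.3500·46.6250] = 15.6911; exercise value = 0.0000 ≤ continuation, so V_u = 15.6911
Node d (S = 71.5): continuation = 1/1.04·[0.6500·46.6250 + 0.3500·89.5250] = 59.2692; exercise value = 64.5000 > continuation, so V_d = 64.5000 (exercise)
Node 0 (S = 110): continuation = 1/1.04·[0.6500·15.6911 + 0.3500·64.5000] = 31.5137; exercise value = 26.0000 ≤ continuation, so V_0 = 31.5137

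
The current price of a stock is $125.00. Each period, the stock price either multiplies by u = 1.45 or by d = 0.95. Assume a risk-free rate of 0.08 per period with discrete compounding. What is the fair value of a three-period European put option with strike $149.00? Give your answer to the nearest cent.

$13.46

Risk-neutral probability p = (1 + 0.08 − 0.95)/(1.45 − 0.95) = 0.1300/0.5000 = 0.2600
Terminal stock prices: S_uuu = 381.1, S_uud = 249.7, S_udd = 163.6, S_ddd = 107.2
Terminal payoffs (K − S): max(-232.1, 0) = 0, max(-100.7, 0) = 0, max(-14.58, 0) = 0, max(41.83, 0) = 41.83
Node uu (S = 262.8): V_uu = 1/1.08·[0.2600·0.0000 + 0.7400·0.0000] = 0.0000
Node ud (S = 172.2): V_ud = 1/1.08·[0.2600·0.0000 + 0.7400·0.0000] = 0.0000
Node dd (S = 112.8): V_dd = 1/1.08·[0.2600·0.0000 + 0.7400·41.8281] = 28.6600
Node u (S = 181.2): V_u = 1/1.08·[0.2600·0.0000 + 0.7400·0.0000] = 0.0000
Node d (S = 118.8): V_d = 1/1.08·[0.2600·0.0000 + 0.7400·28.6600] = 19.6374
Node 0 (S = 125): V_0 = 1/1.08·[0.2600·0.0000 + 0.7400·19.6374] = 13.4553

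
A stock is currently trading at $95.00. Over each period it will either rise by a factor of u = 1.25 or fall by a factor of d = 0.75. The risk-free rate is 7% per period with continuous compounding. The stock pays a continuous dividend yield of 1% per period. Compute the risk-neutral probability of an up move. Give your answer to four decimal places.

Per-period risk-free factor R = e^0.07 = 1.0725; dividend-adjusted growth = e^(0.07−0.01) = 1.0618.
Risk-neutral probability p = (1.0618 − 0.75)/(1.25 − 0.75) = 0.3118/0.5000 = 0.6237

p = 0.6237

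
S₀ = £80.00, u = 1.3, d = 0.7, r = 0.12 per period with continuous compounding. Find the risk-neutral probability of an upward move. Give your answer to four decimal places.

Risk-neutral probability p = (e^0.12 − 0.7)/(1.3 − 0.7) = 0.4275/0.6000 = 0.7125

p = 0.7125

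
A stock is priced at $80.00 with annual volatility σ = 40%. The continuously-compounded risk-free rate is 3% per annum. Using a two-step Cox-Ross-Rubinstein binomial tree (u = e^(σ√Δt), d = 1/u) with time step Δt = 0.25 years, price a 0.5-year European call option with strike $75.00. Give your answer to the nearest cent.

$12.06

CRR parameters: u = e^(σ√Δt) = e^(0.4·√0.25) = 1.2214, d = 1/u = 0.8187
Per-period rate: rΔt = 0.03·0.25 = 0.0075, so R = e^0.0075 = 1.0075
Risk-neutral probability p = (e^0.0075 − 0.8187)/(1.2214 − 0.8187) = 0.1888/0.4027 = 0.4689
Terminal stock prices: S_uu = 119.3, S_ud = 80, S_dd = 53.63
Terminal payoffs (S − K): max(44.35, 0) = 44.35, max(5, 0) = 5, max(-21.37, 0) = 0
Node u (S = 97.71): V_u = e^(−0.0075)·[0.4689·44.3460 + 0.5311·5.0000] = 23.2726
Node d (S = 65.5): V_d = e^(−0.0075)·[0.4689·5.0000 + 0.5311·0.0000] = 2.3268
Node 0 (S = 80): V_0 = e^(−0.0075)·[0.4689·23.2726 + 0.5311·2.3268] = 12.0567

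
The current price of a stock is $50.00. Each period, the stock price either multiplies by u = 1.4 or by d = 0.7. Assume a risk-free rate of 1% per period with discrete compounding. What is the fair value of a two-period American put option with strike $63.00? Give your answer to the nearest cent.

$18.83

Risk-neutral probability p = (1 + 0.01 − 0.7)/(1.4 − 0.7) = 0.3100/0.7000 = 0.4429
Terminal stock prices: S_uu = 98, S_ud = 49, S_dd = 24.5
Terminal payoffs (K − S): max(-35, 0) = 0, max(14, 0) = 14, max(38.5, 0) = 38.5
Node u (S = 70): continuation = 1/1.01·[0.4429·0.0000 + 0.5571·14.0000] = 7.7228; exercise value = 0.0000 ≤ continuation, so V_u = 7.7228
Node d (S = 35): continuation = 1/1.01·[0.4429·14.0000 + 0.5571·38.5000] = 27.3762; exercise value = 28.0000 > continuation, so V_d = 28.0000 (exercise)
Node 0 (S = 50): continuation = 1/1.01·[0.4429·7.7228 + 0.5571·28.0000] = 18.8318; exercise value = 13.0000 ≤ continuation, so V_0 = 18.8318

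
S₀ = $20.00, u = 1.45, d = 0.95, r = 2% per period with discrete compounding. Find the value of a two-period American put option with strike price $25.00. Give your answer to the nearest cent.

Risk-neutral probability p = (1 + 0.02 − 0.95)/(1.45 − 0.95) = 0.0700/0.5000 = 0.1400
Terminal stock prices: S_uu = 42.05, S_ud = 27.55, S_dd = 18.05
Terminal payoffs (K − S): max(-17.05, 0) = 0, max(-2.55, 0) = 0, max(6.95, 0) = 6.95
Node u (S = 29): continuation = 1/1.02·[0.1400·0.0000 + 0.8600·0.0000] = 0.0000; exercise value = 0.0000 ≤ continuation, so V_u = 0.0000
Node d (S = 19): continuation = 1/1.02·[0.1400·0.0000 + 0.8600·6.9500] = 5.8598; exercise value = 6.0000 > continuation, so V_d = 6.0000 (exercise)
Node 0 (S = 20): continuation = 1/1.02·[0.1400·0.0000 + 0.8600·6.0000] = 5.0588; exercise value = 5.0000 ≤ continuation, so V_0 = 5.0588

$5.06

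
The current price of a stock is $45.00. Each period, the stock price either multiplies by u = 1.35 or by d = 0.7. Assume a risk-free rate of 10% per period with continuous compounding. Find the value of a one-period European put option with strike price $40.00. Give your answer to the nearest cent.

$2.90

Risk-neutral probability p = (e^0.1 − 0.7)/(1.35 − 0.7) = 0.4052/0.6500 = 0.6233
Terminal stock prices: S_u = 60.75, S_d = 31.5
Terminal payoffs (K − S): max(-20.75, 0) = 0, max(8.5, 0) = 8.5
Node 0 (S = 45): V_0 = e^(−0.1)·[0.6233·0.0000 + 0.3767·8.5000] = 2.8969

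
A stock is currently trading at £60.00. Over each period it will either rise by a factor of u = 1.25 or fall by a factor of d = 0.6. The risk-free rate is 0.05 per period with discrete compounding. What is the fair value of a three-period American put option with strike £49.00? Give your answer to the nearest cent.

Risk-neutral probability p = (1 + 0.05 − 0.6)/(1.25 − 0.6) = 0.4500/0.6500 = 0.6923
Terminal stock prices: S_uuu = 117.2, S_uud = 56.25, S_udd = 27, S_ddd = 12.96
Terminal payoffs (K − S): max(-68.19, 0) = 0, max(-7.25, 0) = 0, max(22, 0) = 22, max(36.04, 0) = 36.04
Node uu (S = 93.75): continuation = 1/1.05·[0.6923·0.0000 + 0.3077·0.0000] = 0.0000; exercise value = 0.0000 ≤ continuation, so V_uu = 0.0000
Node ud (S = 45): continuation = 1/1.05·[0.6923·0.0000 + 0.3077·22.0000] = 6.4469; exercise value = 4.0000 ≤ continuation, so V_ud = 6.4469
Node dd (S = 21.6): continuation = 1/1.05·[0.6923·22.0000 + 0.3077·36.0400] = 25.0667; exercise value = 27.4000 > continuation, so V_dd = 27.4000 (exercise)
Node u (S = 75): continuation = 1/1.05·[0.6923·0.0000 + 0.3077·6.4469] = 1.8892; exercise value = 0.0000 ≤ continuation, so V_u = 1.8892
Node d (S = 36): continuation = 1/1.05·[0.6923·6.4469 + 0.3077·27.4000] = 12.2800; exercise value = 13.0000 > continuation, so V_d = 13.0000 (exercise)
Node 0 (S = 60): continuation = 1/1.05·[0.6923·1.8892 + 0.3077·13.0000] = 5.0551; exercise value = 0.0000 ≤ continuation, so V_0 = 5.0551

£5.06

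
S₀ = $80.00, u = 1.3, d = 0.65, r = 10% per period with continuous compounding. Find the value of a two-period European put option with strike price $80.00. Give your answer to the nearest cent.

Risk-neutral probability p = (e^0.1 − 0.65)/(1.3 − 0.65) = 0.4552/0.6500 = 0.7003
Terminal stock prices: S_uu = 135.2, S_ud = 67.6, S_dd = 33.8
Terminal payoffs (K − S): max(-55.2, 0) = 0, max(12.4, 0) = 12.4, max(46.2, 0) = 46.2
Node u (S = 104): V_u = e^(−0.1)·[0.7003·0.0000 + 0.2997·12.4000] = 3.3630
Node d (S = 52): V_d = e^(−0.1)·[0.7003·12.4000 + 0.2997·46.2000] = 20.3870
Node 0 (S = 80): V_0 = e^(−0.1)·[0.7003·3.3630 + 0.2997·20.3870] = 7.6601

$7.66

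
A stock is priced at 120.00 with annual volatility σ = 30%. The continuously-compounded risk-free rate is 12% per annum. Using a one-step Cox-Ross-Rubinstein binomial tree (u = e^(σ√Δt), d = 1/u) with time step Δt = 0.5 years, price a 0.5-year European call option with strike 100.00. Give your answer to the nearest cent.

CRR parameters: u = e^(σ√Δt) = e^(0.3·√0.5) = 1.2363, d = 1/u = 0.8089
Per-period rate: rΔt = 0.12·0.5 = 0.06, so R = e^0.06 = 1.0618
Risk-neutral probability p = (e^0.06 − 0.8089)/(1.2363 − 0.8089) = 0.2530/0.4275 = 0.5918
Terminal stock prices: S_u = 148.4, S_d = 97.06
Terminal payoffs (S − K): max(48.36, 0) = 48.36, max(-2.937, 0) = 0
Node 0 (S = 120): V_0 = e^(−0.06)·[0.5918·48.3573 + 0.4082·0.0000] = 26.9526

26.95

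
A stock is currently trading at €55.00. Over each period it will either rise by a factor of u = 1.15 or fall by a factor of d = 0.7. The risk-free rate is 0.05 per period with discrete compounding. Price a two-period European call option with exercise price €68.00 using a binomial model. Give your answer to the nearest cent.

€2.60

Risk-neutral probability p = (1 + 0.05 − 0.7)/(1.15 − 0.7) = 0.3500/0.4500 = 0.7778
Terminal stock prices: S_uu = 72.74, S_ud = 44.27, S_dd = 26.95
Terminal payoffs (S − K): max(4.737, 0) = 4.737, max(-23.73, 0) = 0, max(-41.05, 0) = 0
Node u (S = 63.25): V_u = 1/1.05·[0.7778·4.7375 + 0.2222·0.0000] = 3.5093
Node d (S = 38.5): V_d = 1/1.05·[0.7778·0.0000 + 0.2222·0.0000] = 0.0000
Node 0 (S = 55): V_0 = 1/1.05·[0.7778·3.5093 + 0.2222·0.0000] = 2.5995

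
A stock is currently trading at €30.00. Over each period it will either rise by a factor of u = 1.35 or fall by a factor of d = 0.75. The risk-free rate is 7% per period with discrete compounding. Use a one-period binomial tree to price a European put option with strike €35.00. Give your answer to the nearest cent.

Risk-neutral probability p = (1 + 0.07 − 0.75)/(1.35 − 0.75) = 0.3200/0.6000 = 0.5333
Terminal stock prices: S_u = 40.5, S_d = 22.5
Terminal payoffs (K − S): max(-5.5, 0) = 0, max(12.5, 0) = 12.5
Node 0 (S = 30): V_0 = 1/1.07·[0.5333·0.0000 + 0.4667·12.5000] = 5.4517

€5.45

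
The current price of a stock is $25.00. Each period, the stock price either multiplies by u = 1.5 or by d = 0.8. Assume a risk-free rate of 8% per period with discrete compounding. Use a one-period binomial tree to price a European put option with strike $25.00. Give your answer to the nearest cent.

Risk-neutral probability p = (1 + 0.08 − 0.8)/(1.5 − 0.8) = 0.2800/0.7000 = 0.4000
Terminal stock prices: S_u = 37.5, S_d = 20
Terminal payoffs (K − S): max(-12.5, 0) = 0, max(5, 0) = 5
Node 0 (S = 25): V_0 = 1/1.08·[0.4000·0.0000 + 0.6000·5.0000] = 2.7778

$2.78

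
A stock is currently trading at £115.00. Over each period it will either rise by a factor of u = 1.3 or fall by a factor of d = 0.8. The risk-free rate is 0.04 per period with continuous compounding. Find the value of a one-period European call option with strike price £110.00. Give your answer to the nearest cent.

Risk-neutral probability p = (e^0.04 − 0.8)/(1.3 − 0.8) = 0.2408/0.5000 = 0.4816
Terminal stock prices: S_u = 149.5, S_d = 92
Terminal payoffs (S − K): max(39.5, 0) = 39.5, max(-18, 0) = 0
Node 0 (S = 115): V_0 = e^(−0.04)·[0.4816·39.5000 + 0.5184·0.0000] = 18.2781

£18.28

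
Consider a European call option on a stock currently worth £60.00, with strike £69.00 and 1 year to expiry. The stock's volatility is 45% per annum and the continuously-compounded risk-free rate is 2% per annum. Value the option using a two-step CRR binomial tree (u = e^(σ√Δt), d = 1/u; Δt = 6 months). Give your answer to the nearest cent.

CRR parameters: u = e^(σ√Δt) = e^(0.45·√0.5) = 1.3746, d = 1/u = 0.7275
Per-period rate: rΔt = 0.02·0.5 = 0.01, so R = e^0.01 = 1.0101
Risk-neutral probability p = (e^0.01 − 0.7275)/(1.3746 − 0.7275) = 0.2826/0.6472 = 0.4366
Terminal stock prices: S_uu = 113.4, S_ud = 60, S_dd = 31.75
Terminal payoffs (S − K): max(44.38, 0) = 44.38, max(-9, 0) = 0, max(-37.25, 0) = 0
Node u (S = 82.48): V_u = e^(−0.01)·[0.4366·44.3795 + 0.5634·0.0000] = 19.1852
Node d (S = 43.65): V_d = e^(−0.01)·[0.4366·0.0000 + 0.5634·0.0000] = 0.0000
Node 0 (S = 60): V_0 = e^(−0.01)·[0.4366·19.1852 + 0.5634·0.0000] = 8.2938

£8.29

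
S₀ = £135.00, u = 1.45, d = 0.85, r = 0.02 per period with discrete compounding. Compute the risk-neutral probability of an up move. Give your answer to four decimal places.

Risk-neutral probability p = (1 + 0.02 − 0.85)/(1.45 − 0.85) = 0.1700/0.6000 = 0.2833

p = 0.2833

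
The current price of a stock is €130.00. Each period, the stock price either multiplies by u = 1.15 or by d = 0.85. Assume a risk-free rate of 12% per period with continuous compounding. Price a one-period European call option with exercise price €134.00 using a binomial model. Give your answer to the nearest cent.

Risk-neutral probability p = (e^0.12 − 0.85)/(1.15 − 0.85) = 0.2775/0.3000 = 0.9250
Terminal stock prices: S_u = 149.5, S_d = 110.5
Terminal payoffs (S − K): max(15.5, 0) = 15.5, max(-23.5, 0) = 0
Node 0 (S = 130): V_0 = e^(−0.12)·[0.9250·15.5000 + 0.0750·0.0000] = 12.7161

€12.72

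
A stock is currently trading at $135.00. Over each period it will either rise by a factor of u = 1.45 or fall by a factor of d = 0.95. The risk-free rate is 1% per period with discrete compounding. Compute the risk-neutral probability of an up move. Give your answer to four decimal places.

Risk-neutral probability p = (1 + 0.01 − 0.95)/(1.45 − 0.95) = 0.0600/0.5000 = 0.1200

p = 0.1200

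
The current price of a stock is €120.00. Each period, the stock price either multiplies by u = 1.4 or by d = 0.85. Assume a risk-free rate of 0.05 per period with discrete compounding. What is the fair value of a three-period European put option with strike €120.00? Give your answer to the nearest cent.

€10.31

Risk-neutral probability p = (1 + 0.05 − 0.85)/(1.4 − 0.85) = 0.2000/0.5500 = 0.3636
Terminal stock prices: S_uuu = 329.3, S_uud = 199.9, S_udd = 121.4, S_ddd = 73.69
Terminal payoffs (K − S): max(-209.3, 0) = 0, max(-79.92, 0) = 0, max(-1.38, 0) = 0, max(46.31, 0) = 46.31
Node uu (S = 235.2): V_uu = 1/1.05·[0.3636·0.0000 + 0.6364·0.0000] = 0.0000
Node ud (S = 142.8): V_ud = 1/1.05·[0.3636·0.0000 + 0.6364·0.0000] = 0.0000
Node dd (S = 86.7): V_dd = 1/1.05·[0.3636·0.0000 + 0.6364·46.3050] = 28.0636
Node u (S = 168): V_u = 1/1.05·[0.3636·0.0000 + 0.6364·0.0000] = 0.0000
Node d (S = 102): V_d = 1/1.05·[0.3636·0.0000 + 0.6364·28.0636] = 17.0083
Node 0 (S = 120): V_0 = 1/1.05·[0.3636·0.0000 + 0.6364·17.0083] = 10.3080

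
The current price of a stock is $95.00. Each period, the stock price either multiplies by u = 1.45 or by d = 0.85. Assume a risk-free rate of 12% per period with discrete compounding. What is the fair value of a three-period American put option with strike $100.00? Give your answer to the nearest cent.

$9.50

Risk-neutral probability p = (1 + 0.12 − 0.85)/(1.45 − 0.85) = 0.2700/0.6000 = 0.4500
Terminal stock prices: S_uuu = 289.6, S_uud = 169.8, S_udd = 99.52, S_ddd = 58.34
Terminal payoffs (K − S): max(-189.6, 0) = 0, max(-69.78, 0) = 0, max(0.4756, 0) = 0.4756, max(41.66, 0) = 41.66
Node uu (S = 199.7): continuation = 1/1.12·[0.4500·0.0000 + 0.5500·0.0000] = 0.0000; exercise value = 0.0000 ≤ continuation, so V_uu = 0.0000
Node ud (S = 117.1): continuation = 1/1.12·[0.4500·0.0000 + 0.5500·0.4756] = 0.2336; exercise value = 0.0000 ≤ continuation, so V_ud = 0.2336
Node dd (S = 68.64): continuation = 1/1.12·[0.4500·0.4756 + 0.5500·41.6581] = 20.6482; exercise value = 31.3625 > continuation, so V_dd = 31.3625 (exercise)
Node u (S = 137.8): continuation = 1/1.12·[0.4500·0.0000 + 0.5500·0.2336] = 0.1147; exercise value = 0.0000 ≤ continuation, so V_u = 0.1147
Node d (S = 80.75): continuation = 1/1.12·[0.4500·0.2336 + 0.5500·31.3625] = 15.4951; exercise value = 19.2500 > continuation, so V_d = 19.2500 (exercise)
Node 0 (S = 95): continuation = 1/1.12·[0.4500·0.1147 + 0.5500·19.2500] = 9.4992; exercise value = 5.0000 ≤ continuation, so V_0 = 9.4992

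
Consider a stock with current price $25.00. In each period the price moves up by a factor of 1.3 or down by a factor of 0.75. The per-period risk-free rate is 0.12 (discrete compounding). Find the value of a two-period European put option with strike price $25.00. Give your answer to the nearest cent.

Risk-neutral probability p = (1 + 0.12 − 0.75)/(1.3 − 0.75) = 0.3700/0.5500 = 0.6727
Terminal stock prices: S_uu = 42.25, S_ud = 24.38, S_dd = 14.06
Terminal payoffs (K − S): max(-17.25, 0) = 0, max(0.625, 0) = 0.625, max(10.94, 0) = 10.94
Node u (S = 32.5): V_u = 1/1.12·[0.6727·0.0000 + 0.3273·0.6250] = 0.1826
Node d (S = 18.75): V_d = 1/1.12·[0.6727·0.6250 + 0.3273·10.9375] = 3.5714
Node 0 (S = 25): V_0 = 1/1.12·[0.6727·0.1826 + 0.3273·3.5714] = 1.1533

$1.15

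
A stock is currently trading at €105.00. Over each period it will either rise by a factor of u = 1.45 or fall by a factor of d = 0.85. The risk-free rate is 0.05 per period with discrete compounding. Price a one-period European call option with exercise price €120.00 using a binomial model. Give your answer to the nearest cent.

€10.24

Risk-neutral probability p = (1 + 0.05 − 0.85)/(1.45 − 0.85) = 0.2000/0.6000 = 0.3333
Terminal stock prices: S_u = 152.2, S_d = 89.25
Terminal payoffs (S − K): max(32.25, 0) = 32.25, max(-30.75, 0) = 0
Node 0 (S = 105): V_0 = 1/1.05·[0.3333·32.2500 + 0.6667·0.0000] = 10.2381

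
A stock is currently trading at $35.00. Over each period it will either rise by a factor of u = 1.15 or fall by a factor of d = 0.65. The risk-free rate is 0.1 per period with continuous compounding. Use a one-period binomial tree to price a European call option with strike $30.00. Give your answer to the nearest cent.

Risk-neutral probability p = (e^0.1 − 0.65)/(1.15 − 0.65) = 0.4552/0.5000 = 0.9103
Terminal stock prices: S_u = 40.25, S_d = 22.75
Terminal payoffs (S − K): max(10.25, 0) = 10.25, max(-7.25, 0) = 0
Node 0 (S = 35): V_0 = e^(−0.1)·[0.9103·10.2500 + 0.0897·0.0000] = 8.4430

$8.44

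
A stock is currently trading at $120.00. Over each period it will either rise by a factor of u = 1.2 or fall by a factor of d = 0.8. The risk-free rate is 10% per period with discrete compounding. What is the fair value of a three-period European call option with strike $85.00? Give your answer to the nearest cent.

Risk-neutral probability p = (1 + 0.1 − 0.8)/(1.2 − 0.8) = 0.3000/0.4000 = 0.7500
Terminal stock prices: S_uuu = 207.4, S_uud = 138.2, S_udd = 92.16, S_ddd = 61.44
Terminal payoffs (S − K): max(122.4, 0) = 122.4, max(53.24, 0) = 53.24, max(7.16, 0) = 7.16, max(-23.56, 0) = 0
Node uu (S = 172.8): V_uu = 1/1.1·[0.7500·122.3600 + 0.2500·53.2400] = 95.5273
Node ud (S = 115.2): V_ud = 1/1.1·[0.7500·53.2400 + 0.2500·7.1600] = 37.9273
Node dd (S = 76.8): V_dd = 1/1.1·[0.7500·7.1600 + 0.2500·0.0000] = 4.8818
Node u (S = 144): V_u = 1/1.1·[0.7500·95.5273 + 0.2500·37.9273] = 73.7521
Node d (S = 96): V_d = 1/1.1·[0.7500·37.9273 + 0.2500·4.8818] = 26.9690
Node 0 (S = 120): V_0 = 1/1.1·[0.7500·73.7521 + 0.2500·26.9690] = 56.4148

$56.41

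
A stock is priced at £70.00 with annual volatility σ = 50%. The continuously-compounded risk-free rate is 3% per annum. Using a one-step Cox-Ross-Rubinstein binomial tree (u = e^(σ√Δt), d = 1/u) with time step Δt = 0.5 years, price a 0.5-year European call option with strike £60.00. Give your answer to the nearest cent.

£16.95

CRR parameters: u = e^(σ√Δt) = e^(0.5·√0.5) = 1.4241, d = 1/u = 0.7022
Per-period rate: rΔt = 0.03·0.5 = 0.015, so R = e^0.015 = 1.0151
Risk-neutral probability p = (e^0.015 − 0.7022)/(1.4241 − 0.7022) = 0.3129/0.7219 = 0.4335
Terminal stock prices: S_u = 99.69, S_d = 49.15
Terminal payoffs (S − K): max(39.69, 0) = 39.69, max(-10.85, 0) = 0
Node 0 (S = 70): V_0 = e^(−0.015)·[0.4335·39.6883 + 0.5665·0.0000] = 16.9470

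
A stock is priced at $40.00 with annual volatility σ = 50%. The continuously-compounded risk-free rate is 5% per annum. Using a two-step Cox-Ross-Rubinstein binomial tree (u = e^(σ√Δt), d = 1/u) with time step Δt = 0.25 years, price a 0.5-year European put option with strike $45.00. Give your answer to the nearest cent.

$8.26

CRR parameters: u = e^(σ√Δt) = e^(0.5·√0.25) = 1.2840, d = 1/u = 0.7788
Per-period rate: rΔt = 0.05·0.25 = 0.0125, so R = e^0.0125 = 1.0126
Risk-neutral probability p = (e^0.0125 − 0.7788)/(1.2840 − 0.7788) = 0.2338/0.5052 = 0.4627
Terminal stock prices: S_uu = 65.95, S_ud = 40, S_dd = 24.26
Terminal payoffs (K − S): max(-20.95, 0) = 0, max(5, 0) = 5, max(20.74, 0) = 20.74
Node u (S = 51.36): V_u = e^(−0.0125)·[0.4627·0.0000 + 0.5373·5.0000] = 2.6530
Node d (S = 31.15): V_d = e^(−0.0125)·[0.4627·5.0000 + 0.5373·20.7388] = 13.2890
Node 0 (S = 40): V_0 = e^(−0.0125)·[0.4627·2.6530 + 0.5373·13.2890] = 8.2636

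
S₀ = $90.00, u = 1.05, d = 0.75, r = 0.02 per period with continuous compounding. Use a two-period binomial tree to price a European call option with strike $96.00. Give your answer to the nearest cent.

Risk-neutral probability p = (e^0.02 − 0.75)/(1.05 − 0.75) = 0.2702/0.3000 = 0.9007
Terminal stock prices: S_uu = 99.23, S_ud = 70.88, S_dd = 50.62
Terminal payoffs (S − K): max(3.225, 0) = 3.225, max(-25.12, 0) = 0, max(-45.38, 0) = 0
Node u (S = 94.5): V_u = e^(−0.02)·[0.9007·3.2250 + 0.0993·0.0000] = 2.8471
Node d (S = 67.5): V_d = e^(−0.02)·[0.9007·0.0000 + 0.0993·0.0000] = 0.0000
Node 0 (S = 90): V_0 = e^(−0.02)·[0.9007·2.8471 + 0.0993·0.0000] = 2.5136

$2.51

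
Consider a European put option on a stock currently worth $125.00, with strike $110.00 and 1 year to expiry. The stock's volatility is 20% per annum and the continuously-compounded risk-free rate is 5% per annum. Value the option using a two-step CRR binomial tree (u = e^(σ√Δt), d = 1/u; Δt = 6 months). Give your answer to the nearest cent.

CRR parameters: u = e^(σ√Δt) = e^(0.2·√0.5) = 1.1519, d = 1/u = 0.8681
Per-period rate: rΔt = 0.05·0.5 = 0.025, so R = e^0.025 = 1.0253
Risk-neutral probability p = (e^0.025 − 0.8681)/(1.1519 − 0.8681) = 0.1572/0.2838 = 0.5539
Terminal stock prices: S_uu = 165.9, S_ud = 125, S_dd = 94.2
Terminal payoffs (K − S): max(-55.86, 0) = 0, max(-15, 0) = 0, max(15.8, 0) = 15.8
Node u (S = 144): V_u = e^(−0.025)·[0.5539·0.0000 + 0.4461·0.0000] = 0.0000
Node d (S = 108.5): V_d = e^(−0.025)·[0.5539·0.0000 + 0.4461·15.7952] = 6.8721
Node 0 (S = 125): V_0 = e^(−0.025)·[0.5539·0.0000 + 0.4461·6.8721] = 2.9899

$2.99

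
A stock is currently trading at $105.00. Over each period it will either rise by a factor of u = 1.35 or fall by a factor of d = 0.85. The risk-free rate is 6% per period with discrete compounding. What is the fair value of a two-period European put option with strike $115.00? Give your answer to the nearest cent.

$11.72

Risk-neutral probability p = (1 + 0.06 − 0.85)/(1.35 − 0.85) = 0.2100/0.5000 = 0.4200
Terminal stock prices: S_uu = 191.4, S_ud = 120.5, S_dd = 75.86
Terminal payoffs (K − S): max(-76.36, 0) = 0, max(-5.487, 0) = 0, max(39.14, 0) = 39.14
Node u (S = 141.8): V_u = 1/1.06·[0.4200·0.0000 + 0.5800·0.0000] = 0.0000
Node d (S = 89.25): V_d = 1/1.06·[0.4200·0.0000 + 0.5800·39.1375] = 21.4149
Node 0 (S = 105): V_0 = 1/1.06·[0.4200·0.0000 + 0.5800·21.4149] = 11.7176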